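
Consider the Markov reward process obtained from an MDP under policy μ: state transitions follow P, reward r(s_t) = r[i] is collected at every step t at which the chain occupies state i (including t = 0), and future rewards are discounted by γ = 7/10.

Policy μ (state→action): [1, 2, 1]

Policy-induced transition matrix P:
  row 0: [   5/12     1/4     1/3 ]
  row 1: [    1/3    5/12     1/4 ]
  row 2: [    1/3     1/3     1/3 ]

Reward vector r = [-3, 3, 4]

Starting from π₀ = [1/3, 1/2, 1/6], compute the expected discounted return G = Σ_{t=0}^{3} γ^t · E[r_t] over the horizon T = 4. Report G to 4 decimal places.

t=0: π = [0.3333, 0.5000, 0.1667], E[r] = 1.1667, γ^t·E[r] = 1.166667, running G = 1.166667
t=1: π = [0.3611, 0.3472, 0.2917], E[r] = 1.1250, γ^t·E[r] = 0.787500, running G = 1.954167
t=2: π = [0.3634, 0.3322, 0.3044], E[r] = 1.1238, γ^t·E[r] = 0.550683, running G = 2.504850
t=3: π = [0.3636, 0.3307, 0.3057], E[r] = 1.1239, γ^t·E[r] = 0.385511, running G = 2.890361

G = 2.8904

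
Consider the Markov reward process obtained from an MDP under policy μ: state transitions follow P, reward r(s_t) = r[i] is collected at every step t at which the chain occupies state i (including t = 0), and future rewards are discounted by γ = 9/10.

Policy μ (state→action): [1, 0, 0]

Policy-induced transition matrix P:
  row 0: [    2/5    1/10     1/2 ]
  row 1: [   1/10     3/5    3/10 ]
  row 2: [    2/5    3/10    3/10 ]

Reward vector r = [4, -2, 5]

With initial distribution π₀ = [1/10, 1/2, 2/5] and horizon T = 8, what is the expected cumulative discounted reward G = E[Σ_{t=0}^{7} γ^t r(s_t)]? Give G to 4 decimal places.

t=0: π = [0.1000, 0.5000, 0.4000], E[r] = 1.4000, γ^t·E[r] = 1.400000, running G = 1.400000
t=1: π = [0.2500, 0.4300, 0.3200], E[r] = 1.7400, γ^t·E[r] = 1.566000, running G = 2.966000
t=2: π = [0.2710, 0.3790, 0.3500], E[r] = 2.0760, γ^t·E[r] = 1.681560, running G = 4.647560
t=3: π = [0.2863, 0.3595, 0.3542], E[r] = 2.1972, γ^t·E[r] = 1.601759, running G = 6.249319
t=4: π = [0.2922, 0.3506, 0.3573], E[r] = 2.2537, γ^t·E[r] = 1.478666, running G = 7.727984
t=5: π = [0.2948, 0.3467, 0.3584], E[r] = 2.2779, γ^t·E[r] = 1.345106, running G = 9.073090
t=6: π = [0.2960, 0.3451, 0.3590], E[r] = 2.2886, γ^t·E[r] = 1.216260, running G = 10.289350
t=7: π = [0.2965, 0.3443, 0.3592], E[r] = 2.2933, γ^t·E[r] = 1.096859, running G = 11.386209

G = 11.3862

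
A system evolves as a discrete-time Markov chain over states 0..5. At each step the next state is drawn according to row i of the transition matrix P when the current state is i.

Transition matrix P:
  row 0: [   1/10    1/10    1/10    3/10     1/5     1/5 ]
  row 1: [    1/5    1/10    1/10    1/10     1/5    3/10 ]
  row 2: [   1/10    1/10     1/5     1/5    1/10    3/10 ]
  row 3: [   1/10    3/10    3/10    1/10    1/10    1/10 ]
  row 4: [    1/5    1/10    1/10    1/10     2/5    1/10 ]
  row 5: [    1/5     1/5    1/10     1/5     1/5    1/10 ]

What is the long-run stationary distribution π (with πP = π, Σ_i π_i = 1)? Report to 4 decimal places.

π = [0.1536, 0.1501, 0.1473, 0.1629, 0.2112, 0.1748]

Balance equations π_j = Σ_i π_i·P[i][j]:
  π_0 = 1/10·π_0 + 1/5·π_1 + 1/10·π_2 + 1/10·π_3 + 1/5·π_4 + 1/5·π_5
  π_1 = 1/10·π_0 + 1/10·π_1 + 1/10·π_2 + 3/10·π_3 + 1/10·π_4 + 1/5·π_5
  π_2 = 1/10·π_0 + 1/10·π_1 + 1/5·π_2 + 3/10·π_3 + 1/10·π_4 + 1/10·π_5
  π_3 = 3/10·π_0 + 1/10·π_1 + 1/5·π_2 + 1/10·π_3 + 1/10·π_4 + 1/5·π_5
  π_4 = 1/5·π_0 + 1/5·π_1 + 1/10·π_2 + 1/10·π_3 + 2/5·π_4 + 1/5·π_5
  normalize: π_0 + π_1 + π_2 + π_3 + π_4 + π_5 = 1
Solving the linear system gives exactly π = [7396/48147, 4817/32098, 7093/48147, 2615/16049, 1849/8754, 2806/16049].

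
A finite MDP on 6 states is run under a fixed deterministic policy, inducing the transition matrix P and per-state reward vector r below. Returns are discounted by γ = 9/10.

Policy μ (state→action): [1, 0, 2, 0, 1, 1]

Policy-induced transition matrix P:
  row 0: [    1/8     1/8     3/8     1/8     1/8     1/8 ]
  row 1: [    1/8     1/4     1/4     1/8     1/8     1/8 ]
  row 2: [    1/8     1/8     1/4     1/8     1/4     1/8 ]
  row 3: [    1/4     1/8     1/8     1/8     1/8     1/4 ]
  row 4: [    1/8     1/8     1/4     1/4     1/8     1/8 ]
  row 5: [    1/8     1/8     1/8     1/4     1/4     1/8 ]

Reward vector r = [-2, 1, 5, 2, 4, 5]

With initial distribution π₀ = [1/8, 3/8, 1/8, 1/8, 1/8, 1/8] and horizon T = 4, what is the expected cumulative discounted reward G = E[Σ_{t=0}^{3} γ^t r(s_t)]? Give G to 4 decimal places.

G = 8.7812

t=0: π = [0.1250, 0.3750, 0.1250, 0.1250, 0.1250, 0.1250], E[r] = 2.1250, γ^t·E[r] = 2.125000, running G = 2.125000
t=1: π = [0.1406, 0.1719, 0.2344, 0.1563, 0.1563, 0.1406], E[r] = 2.7031, γ^t·E[r] = 2.432813, running G = 4.557813
t=2: π = [0.1445, 0.1465, 0.2305, 0.1621, 0.1719, 0.1445], E[r] = 2.7441, γ^t·E[r] = 2.222754, running G = 6.780566
t=3: π = [0.1453, 0.1433, 0.2297, 0.1646, 0.1719, 0.1453], E[r] = 2.7444, γ^t·E[r] = 2.000656, running G = 8.781223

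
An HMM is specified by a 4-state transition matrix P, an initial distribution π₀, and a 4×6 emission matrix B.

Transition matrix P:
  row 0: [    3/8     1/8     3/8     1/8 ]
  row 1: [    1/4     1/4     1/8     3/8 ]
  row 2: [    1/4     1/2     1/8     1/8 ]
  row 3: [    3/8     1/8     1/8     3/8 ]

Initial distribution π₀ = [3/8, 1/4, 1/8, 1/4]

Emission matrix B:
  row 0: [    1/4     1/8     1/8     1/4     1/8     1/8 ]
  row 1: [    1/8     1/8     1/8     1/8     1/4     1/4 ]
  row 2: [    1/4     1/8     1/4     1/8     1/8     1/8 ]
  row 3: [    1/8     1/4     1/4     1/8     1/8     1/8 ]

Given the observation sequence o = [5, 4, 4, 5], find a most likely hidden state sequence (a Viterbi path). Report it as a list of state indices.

path = [0, 2, 1, 1]

t=0: δ = [4.688e-02, 6.250e-02, 1.562e-02, 3.125e-02]  (obs o_0=5)
t=1: δ = [2.197e-03, 3.906e-03, 2.197e-03, 2.930e-03]  ψ = [0, 1, 0, 1]  (obs o_1=4)
t=2: δ = [1.373e-04, 2.747e-04, 1.030e-04, 1.831e-04]  ψ = [3, 2, 0, 1]  (obs o_2=4)
t=3: δ = [8.583e-06, 1.717e-05, 6.437e-06, 1.287e-05]  ψ = [1, 1, 0, 1]  (obs o_3=5)
backtrack: best end state = 1; path = [0, 2, 1, 1]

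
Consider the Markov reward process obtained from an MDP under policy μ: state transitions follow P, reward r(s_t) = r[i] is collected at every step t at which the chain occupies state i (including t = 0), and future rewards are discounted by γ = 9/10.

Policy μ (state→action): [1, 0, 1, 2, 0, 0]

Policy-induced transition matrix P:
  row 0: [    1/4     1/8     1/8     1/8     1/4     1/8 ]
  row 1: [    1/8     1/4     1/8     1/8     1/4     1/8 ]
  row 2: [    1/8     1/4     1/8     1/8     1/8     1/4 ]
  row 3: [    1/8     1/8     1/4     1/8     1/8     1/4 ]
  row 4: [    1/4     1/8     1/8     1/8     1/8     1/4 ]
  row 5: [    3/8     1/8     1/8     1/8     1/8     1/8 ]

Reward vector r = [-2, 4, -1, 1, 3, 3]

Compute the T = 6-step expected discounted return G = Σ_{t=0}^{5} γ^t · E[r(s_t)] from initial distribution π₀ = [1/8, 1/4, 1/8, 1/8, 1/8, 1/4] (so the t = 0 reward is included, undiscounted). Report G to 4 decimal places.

t=0: π = [0.1250, 0.2500, 0.1250, 0.1250, 0.1250, 0.2500], E[r] = 1.8750, γ^t·E[r] = 1.875000, running G = 1.875000
t=1: π = [0.2188, 0.1719, 0.1406, 0.1250, 0.1719, 0.1719], E[r] = 1.2656, γ^t·E[r] = 1.139063, running G = 3.014063
t=2: π = [0.2168, 0.1641, 0.1406, 0.1250, 0.1738, 0.1797], E[r] = 1.2676, γ^t·E[r] = 1.026738, running G = 4.040801
t=3: π = [0.2188, 0.1631, 0.1406, 0.1250, 0.1726, 0.1799], E[r] = 1.2568, γ^t·E[r] = 0.916233, running G = 4.957034
t=4: π = [0.2189, 0.1630, 0.1406, 0.1250, 0.1727, 0.1798], E[r] = 1.2560, γ^t·E[r] = 0.824029, running G = 5.781064
t=5: π = [0.2189, 0.1629, 0.1406, 0.1250, 0.1727, 0.1798], E[r] = 1.2560, γ^t·E[r] = 0.741629, running G = 6.522692

G = 6.5227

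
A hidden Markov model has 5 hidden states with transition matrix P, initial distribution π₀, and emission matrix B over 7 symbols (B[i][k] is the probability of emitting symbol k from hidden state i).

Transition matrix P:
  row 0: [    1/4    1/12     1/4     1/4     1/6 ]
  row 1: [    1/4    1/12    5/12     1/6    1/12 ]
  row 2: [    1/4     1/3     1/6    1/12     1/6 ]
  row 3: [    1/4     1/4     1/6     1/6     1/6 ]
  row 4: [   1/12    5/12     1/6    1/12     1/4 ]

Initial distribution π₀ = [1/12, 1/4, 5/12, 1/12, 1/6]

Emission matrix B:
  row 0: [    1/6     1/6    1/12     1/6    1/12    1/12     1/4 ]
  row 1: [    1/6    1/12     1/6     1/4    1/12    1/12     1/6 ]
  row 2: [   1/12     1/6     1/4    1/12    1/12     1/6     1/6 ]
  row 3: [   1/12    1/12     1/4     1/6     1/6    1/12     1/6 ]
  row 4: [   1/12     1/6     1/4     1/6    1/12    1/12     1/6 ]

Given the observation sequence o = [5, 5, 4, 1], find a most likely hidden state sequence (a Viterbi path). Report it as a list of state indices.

path = [2, 2, 1, 2]

t=0: δ = [6.944e-03, 2.083e-02, 6.944e-02, 6.944e-03, 1.389e-02]  (obs o_0=5)
t=1: δ = [1.447e-03, 1.929e-03, 1.929e-03, 4.823e-04, 9.645e-04]  ψ = [2, 2, 2, 2, 2]  (obs o_1=5)
t=2: δ = [4.019e-05, 5.358e-05, 6.698e-05, 6.028e-05, 2.679e-05]  ψ = [1, 2, 1, 0, 2]  (obs o_2=4)
t=3: δ = [2.791e-06, 1.861e-06, 3.721e-06, 8.372e-07, 1.861e-06]  ψ = [2, 2, 1, 0, 2]  (obs o_3=1)
backtrack: best end state = 2; path = [2, 2, 1, 2]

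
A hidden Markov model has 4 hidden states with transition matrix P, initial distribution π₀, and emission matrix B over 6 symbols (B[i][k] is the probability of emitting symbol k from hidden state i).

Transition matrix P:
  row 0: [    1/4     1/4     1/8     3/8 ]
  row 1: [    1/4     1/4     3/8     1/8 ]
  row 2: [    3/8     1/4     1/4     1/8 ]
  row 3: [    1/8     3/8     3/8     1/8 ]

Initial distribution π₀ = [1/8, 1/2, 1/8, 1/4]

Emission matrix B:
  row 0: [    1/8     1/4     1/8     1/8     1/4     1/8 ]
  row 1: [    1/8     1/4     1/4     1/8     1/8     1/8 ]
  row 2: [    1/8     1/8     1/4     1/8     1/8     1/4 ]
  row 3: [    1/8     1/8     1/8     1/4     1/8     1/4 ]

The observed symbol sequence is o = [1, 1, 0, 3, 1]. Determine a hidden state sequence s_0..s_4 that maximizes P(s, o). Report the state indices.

t=0: δ = [3.125e-02, 1.250e-01, 1.562e-02, 3.125e-02]  (obs o_0=1)
t=1: δ = [7.812e-03, 7.812e-03, 5.859e-03, 1.953e-03]  ψ = [1, 1, 1, 1]  (obs o_1=1)
t=2: δ = [2.747e-04, 2.441e-04, 3.662e-04, 3.662e-04]  ψ = [2, 0, 1, 0]  (obs o_2=0)
t=3: δ = [1.717e-05, 1.717e-05, 1.717e-05, 2.575e-05]  ψ = [2, 3, 3, 0]  (obs o_3=3)
t=4: δ = [1.609e-06, 2.414e-06, 1.207e-06, 8.047e-07]  ψ = [2, 3, 3, 0]  (obs o_4=1)
backtrack: best end state = 1; path = [1, 2, 0, 3, 1]

path = [1, 2, 0, 3, 1]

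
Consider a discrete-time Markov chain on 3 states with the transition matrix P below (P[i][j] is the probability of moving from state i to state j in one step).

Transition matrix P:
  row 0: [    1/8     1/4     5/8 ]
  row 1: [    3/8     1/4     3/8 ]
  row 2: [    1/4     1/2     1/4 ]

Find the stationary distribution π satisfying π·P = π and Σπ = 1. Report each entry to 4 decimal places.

Balance equations π_j = Σ_i π_i·P[i][j]:
  π_0 = 1/8·π_0 + 3/8·π_1 + 1/4·π_2
  π_1 = 1/4·π_0 + 1/4·π_1 + 1/2·π_2
  normalize: π_0 + π_1 + π_2 = 1
Solving the linear system gives exactly π = [6/23, 8/23, 9/23].

π = [0.2609, 0.3478, 0.3913]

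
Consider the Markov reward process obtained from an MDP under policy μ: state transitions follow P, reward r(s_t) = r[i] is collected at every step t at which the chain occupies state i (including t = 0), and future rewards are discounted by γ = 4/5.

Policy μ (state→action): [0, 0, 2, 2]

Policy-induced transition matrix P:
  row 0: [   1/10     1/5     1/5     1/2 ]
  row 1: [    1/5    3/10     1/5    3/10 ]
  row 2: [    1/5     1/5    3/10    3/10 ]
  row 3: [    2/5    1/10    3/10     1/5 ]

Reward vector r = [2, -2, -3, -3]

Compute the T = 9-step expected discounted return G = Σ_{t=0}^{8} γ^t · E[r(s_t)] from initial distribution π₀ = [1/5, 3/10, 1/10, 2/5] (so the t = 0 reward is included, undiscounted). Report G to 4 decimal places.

t=0: π = [0.2000, 0.3000, 0.1000, 0.4000], E[r] = -1.7000, γ^t·E[r] = -1.700000, running G = -1.700000
t=1: π = [0.2600, 0.1900, 0.2500, 0.3000], E[r] = -1.5100, γ^t·E[r] = -1.208000, running G = -2.908000
t=2: π = [0.2340, 0.1890, 0.2550, 0.3220], E[r] = -1.6410, γ^t·E[r] = -1.050240, running G = -3.958240
t=3: π = [0.2410, 0.1867, 0.2577, 0.3146], E[r] = -1.6083, γ^t·E[r] = -0.823450, running G = -4.781690
t=4: π = [0.2388, 0.1872, 0.2572, 0.3167], E[r] = -1.6187, γ^t·E[r] = -0.663015, running G = -5.444705
t=5: π = [0.2395, 0.1870, 0.2574, 0.3161], E[r] = -1.6156, γ^t·E[r] = -0.529407, running G = -5.974112
t=6: π = [0.2393, 0.1871, 0.2573, 0.3163], E[r] = -1.6165, γ^t·E[r] = -0.423768, running G = -6.397881
t=7: π = [0.2393, 0.1871, 0.2574, 0.3162], E[r] = -1.6163, γ^t·E[r] = -0.338956, running G = -6.736837
t=8: π = [0.2393, 0.1871, 0.2574, 0.3162], E[r] = -1.6164, γ^t·E[r] = -0.271179, running G = -7.008016

G = -7.0080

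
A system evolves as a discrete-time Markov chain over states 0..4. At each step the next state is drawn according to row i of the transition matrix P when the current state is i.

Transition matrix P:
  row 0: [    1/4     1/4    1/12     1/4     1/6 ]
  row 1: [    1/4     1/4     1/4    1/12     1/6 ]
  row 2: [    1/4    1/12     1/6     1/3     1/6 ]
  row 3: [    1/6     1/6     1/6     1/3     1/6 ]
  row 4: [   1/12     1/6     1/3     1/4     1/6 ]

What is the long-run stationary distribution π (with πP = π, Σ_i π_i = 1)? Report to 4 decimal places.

Balance equations π_j = Σ_i π_i·P[i][j]:
  π_0 = 1/4·π_0 + 1/4·π_1 + 1/4·π_2 + 1/6·π_3 + 1/12·π_4
  π_1 = 1/4·π_0 + 1/4·π_1 + 1/12·π_2 + 1/6·π_3 + 1/6·π_4
  π_2 = 1/12·π_0 + 1/4·π_1 + 1/6·π_2 + 1/6·π_3 + 1/3·π_4
  π_3 = 1/4·π_0 + 1/12·π_1 + 1/3·π_2 + 1/3·π_3 + 1/4·π_4
  normalize: π_0 + π_1 + π_2 + π_3 + π_4 = 1
Solving the linear system gives exactly π = [1759/8760, 533/2920, 169/876, 563/2190, 1/6].

π = [0.2008, 0.1825, 0.1929, 0.2571, 0.1667]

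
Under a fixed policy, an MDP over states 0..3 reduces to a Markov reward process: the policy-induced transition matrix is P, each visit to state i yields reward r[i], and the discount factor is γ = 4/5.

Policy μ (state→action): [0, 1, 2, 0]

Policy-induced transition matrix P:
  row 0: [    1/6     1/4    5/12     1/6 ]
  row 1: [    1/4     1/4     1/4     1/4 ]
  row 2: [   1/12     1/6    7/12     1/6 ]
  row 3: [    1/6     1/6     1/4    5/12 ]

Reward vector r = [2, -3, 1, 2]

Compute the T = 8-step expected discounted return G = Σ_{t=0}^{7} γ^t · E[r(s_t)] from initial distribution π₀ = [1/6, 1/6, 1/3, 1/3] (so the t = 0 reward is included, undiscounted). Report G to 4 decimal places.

G = 2.7920

t=0: π = [0.1667, 0.1667, 0.3333, 0.3333], E[r] = 0.8333, γ^t·E[r] = 0.833333, running G = 0.833333
t=1: π = [0.1528, 0.1944, 0.3889, 0.2639], E[r] = 0.6389, γ^t·E[r] = 0.511111, running G = 1.344444
t=2: π = [0.1505, 0.1956, 0.4051, 0.2488], E[r] = 0.6169, γ^t·E[r] = 0.394815, running G = 1.739259
t=3: π = [0.1492, 0.1955, 0.4101, 0.2452], E[r] = 0.6124, γ^t·E[r] = 0.313531, running G = 2.052790
t=4: π = [0.1488, 0.1954, 0.4116, 0.2443], E[r] = 0.6115, γ^t·E[r] = 0.250456, running G = 2.303246
t=5: π = [0.1487, 0.1953, 0.4120, 0.2440], E[r] = 0.6113, γ^t·E[r] = 0.200302, running G = 2.503548
t=6: π = [0.1486, 0.1953, 0.4121, 0.2439], E[r] = 0.6112, γ^t·E[r] = 0.160230, running G = 2.663778
t=7: π = [0.1486, 0.1953, 0.4121, 0.2439], E[r] = 0.6112, γ^t·E[r] = 0.128182, running G = 2.791960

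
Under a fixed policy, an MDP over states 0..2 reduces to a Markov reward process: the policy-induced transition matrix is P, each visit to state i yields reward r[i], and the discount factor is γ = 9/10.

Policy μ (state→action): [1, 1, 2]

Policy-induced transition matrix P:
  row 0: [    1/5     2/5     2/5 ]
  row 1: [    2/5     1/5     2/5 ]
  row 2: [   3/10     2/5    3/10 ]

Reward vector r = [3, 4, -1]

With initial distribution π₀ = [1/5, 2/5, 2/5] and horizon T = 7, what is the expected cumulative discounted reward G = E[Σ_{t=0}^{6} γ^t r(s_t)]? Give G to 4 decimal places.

t=0: π = [0.2000, 0.4000, 0.4000], E[r] = 1.8000, γ^t·E[r] = 1.800000, running G = 1.800000
t=1: π = [0.3200, 0.3200, 0.3600], E[r] = 1.8800, γ^t·E[r] = 1.692000, running G = 3.492000
t=2: π = [0.3000, 0.3360, 0.3640], E[r] = 1.8800, γ^t·E[r] = 1.522800, running G = 5.014800
t=3: π = [0.3036, 0.3328, 0.3636], E[r] = 1.8784, γ^t·E[r] = 1.369354, running G = 6.384154
t=4: π = [0.3029, 0.3334, 0.3636], E[r] = 1.8789, γ^t·E[r] = 1.232733, running G = 7.616887
t=5: π = [0.3031, 0.3333, 0.3636], E[r] = 1.8788, γ^t·E[r] = 1.109394, running G = 8.726280
t=6: π = [0.3030, 0.3333, 0.3636], E[r] = 1.8788, γ^t·E[r] = 0.998467, running G = 9.724748

G = 9.7247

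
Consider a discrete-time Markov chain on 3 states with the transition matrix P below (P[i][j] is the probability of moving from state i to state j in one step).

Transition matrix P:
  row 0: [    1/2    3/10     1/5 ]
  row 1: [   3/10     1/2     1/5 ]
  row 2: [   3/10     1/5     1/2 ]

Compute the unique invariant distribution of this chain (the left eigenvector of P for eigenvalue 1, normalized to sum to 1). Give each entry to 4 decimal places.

π = [0.3750, 0.3393, 0.2857]

Balance equations π_j = Σ_i π_i·P[i][j]:
  π_0 = 1/2·π_0 + 3/10·π_1 + 3/10·π_2
  π_1 = 3/10·π_0 + 1/2·π_1 + 1/5·π_2
  normalize: π_0 + π_1 + π_2 = 1
Solving the linear system gives exactly π = [3/8, 19/56, 2/7].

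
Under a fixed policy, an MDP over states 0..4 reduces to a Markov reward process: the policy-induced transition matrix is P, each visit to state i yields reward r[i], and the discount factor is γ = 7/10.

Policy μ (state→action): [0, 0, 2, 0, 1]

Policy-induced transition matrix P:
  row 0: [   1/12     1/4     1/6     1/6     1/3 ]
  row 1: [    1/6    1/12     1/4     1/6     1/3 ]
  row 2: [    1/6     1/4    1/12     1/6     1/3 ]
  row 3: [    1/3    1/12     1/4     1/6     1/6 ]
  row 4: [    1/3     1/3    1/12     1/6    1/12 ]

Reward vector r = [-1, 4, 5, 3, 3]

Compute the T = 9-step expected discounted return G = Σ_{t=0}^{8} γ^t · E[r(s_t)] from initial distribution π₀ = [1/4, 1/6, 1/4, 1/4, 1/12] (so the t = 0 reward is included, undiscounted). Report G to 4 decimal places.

t=0: π = [0.2500, 0.1667, 0.2500, 0.2500, 0.0833], E[r] = 2.6667, γ^t·E[r] = 2.666667, running G = 2.666667
t=1: π = [0.2014, 0.1875, 0.1736, 0.1667, 0.2708], E[r] = 2.7292, γ^t·E[r] = 1.910417, running G = 4.577083
t=2: π = [0.2228, 0.2135, 0.1591, 0.1667, 0.2378], E[r] = 2.6406, γ^t·E[r] = 1.293906, running G = 5.870990
t=3: π = [0.2155, 0.2065, 0.1653, 0.1667, 0.2461], E[r] = 2.6749, γ^t·E[r] = 0.917495, running G = 6.788485
t=4: π = [0.2175, 0.2083, 0.1635, 0.1667, 0.2440], E[r] = 2.6653, γ^t·E[r] = 0.639934, running G = 7.428419
t=5: π = [0.2170, 0.2078, 0.1640, 0.1667, 0.2445], E[r] = 2.6678, γ^t·E[r] = 0.448375, running G = 7.876793
t=6: π = [0.2171, 0.2080, 0.1638, 0.1667, 0.2444], E[r] = 2.6671, γ^t·E[r] = 0.313787, running G = 8.190581
t=7: π = [0.2171, 0.2079, 0.1639, 0.1667, 0.2445], E[r] = 2.6673, γ^t·E[r] = 0.219664, running G = 8.410245
t=8: π = [0.2171, 0.2079, 0.1639, 0.1667, 0.2444], E[r] = 2.6673, γ^t·E[r] = 0.153763, running G = 8.564008

G = 8.5640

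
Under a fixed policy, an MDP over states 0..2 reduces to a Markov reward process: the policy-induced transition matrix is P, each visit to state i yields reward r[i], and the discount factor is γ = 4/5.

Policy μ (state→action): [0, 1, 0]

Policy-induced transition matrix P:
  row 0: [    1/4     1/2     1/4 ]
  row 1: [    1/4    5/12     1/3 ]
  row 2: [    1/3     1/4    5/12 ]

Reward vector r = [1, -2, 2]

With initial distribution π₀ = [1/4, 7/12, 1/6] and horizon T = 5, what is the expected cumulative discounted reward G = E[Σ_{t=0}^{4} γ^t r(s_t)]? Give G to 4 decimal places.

t=0: π = [0.2500, 0.5833, 0.1667], E[r] = -0.5833, γ^t·E[r] = -0.583333, running G = -0.583333
t=1: π = [0.2639, 0.4097, 0.3264], E[r] = 0.0972, γ^t·E[r] = 0.077778, running G = -0.505556
t=2: π = [0.2772, 0.3843, 0.3385], E[r] = 0.1858, γ^t·E[r] = 0.118889, running G = -0.386667
t=3: π = [0.2782, 0.3833, 0.3384], E[r] = 0.1884, γ^t·E[r] = 0.096469, running G = -0.290198
t=4: π = [0.2782, 0.3834, 0.3384], E[r] = 0.1880, γ^t·E[r] = 0.077014, running G = -0.213184

G = -0.2132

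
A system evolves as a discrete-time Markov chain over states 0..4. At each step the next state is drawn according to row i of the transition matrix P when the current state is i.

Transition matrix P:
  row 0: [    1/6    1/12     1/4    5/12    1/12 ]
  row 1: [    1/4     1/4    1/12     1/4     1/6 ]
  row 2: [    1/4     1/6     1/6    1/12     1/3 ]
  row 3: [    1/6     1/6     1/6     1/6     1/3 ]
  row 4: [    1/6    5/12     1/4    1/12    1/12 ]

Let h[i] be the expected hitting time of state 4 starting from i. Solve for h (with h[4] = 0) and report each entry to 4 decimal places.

h = [4.7980, 4.6680, 3.9616, 3.8855, 0.0000]

First-step conditioning: h[4] = 0; for i ≠ 4, h[i] = 1 + Σ_k P[i][k]·h[k].
  h[0] = 1 + 1/6·h[0] + 1/12·h[1] + 1/4·h[2] + 5/12·h[3]
  h[1] = 1 + 1/4·h[0] + 1/4·h[1] + 1/12·h[2] + 1/4·h[3]
  h[2] = 1 + 1/4·h[0] + 1/6·h[1] + 1/6·h[2] + 1/12·h[3]
  h[3] = 1 + 1/6·h[0] + 1/6·h[1] + 1/6·h[2] + 1/6·h[3]
Solving the 4×4 linear system over states ≠ 4 gives exactly h = [5868/1223, 5709/1223, 4845/1223, 4752/1223, 0] (h[4] = 0 is the target).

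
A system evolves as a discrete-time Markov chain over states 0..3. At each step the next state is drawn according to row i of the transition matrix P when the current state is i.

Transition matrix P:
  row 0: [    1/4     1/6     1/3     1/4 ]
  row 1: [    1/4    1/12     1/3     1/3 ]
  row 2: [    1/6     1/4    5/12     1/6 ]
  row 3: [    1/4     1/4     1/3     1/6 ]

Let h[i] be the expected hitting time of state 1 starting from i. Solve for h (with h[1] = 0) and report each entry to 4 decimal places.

h = [4.6757, 0.0000, 4.2834, 4.3161]

First-step conditioning: h[1] = 0; for i ≠ 1, h[i] = 1 + Σ_k P[i][k]·h[k].
  h[0] = 1 + 1/4·h[0] + 1/3·h[2] + 1/4·h[3]
  h[2] = 1 + 1/6·h[0] + 5/12·h[2] + 1/6·h[3]
  h[3] = 1 + 1/4·h[0] + 1/3·h[2] + 1/6·h[3]
Solving the 3×3 linear system over states ≠ 1 gives exactly h = [1716/367, 0, 1572/367, 1584/367] (h[1] = 0 is the target).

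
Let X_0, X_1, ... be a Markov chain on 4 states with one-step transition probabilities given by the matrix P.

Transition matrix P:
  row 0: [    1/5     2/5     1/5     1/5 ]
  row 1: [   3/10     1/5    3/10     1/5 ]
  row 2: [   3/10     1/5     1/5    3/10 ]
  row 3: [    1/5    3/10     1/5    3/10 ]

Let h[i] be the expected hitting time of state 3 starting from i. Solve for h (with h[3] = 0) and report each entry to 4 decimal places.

First-step conditioning: h[3] = 0; for i ≠ 3, h[i] = 1 + Σ_k P[i][k]·h[k].
  h[0] = 1 + 1/5·h[0] + 2/5·h[1] + 1/5·h[2]
  h[1] = 1 + 3/10·h[0] + 1/5·h[1] + 3/10·h[2]
  h[2] = 1 + 3/10·h[0] + 1/5·h[1] + 1/5·h[2]
Solving the 3×3 linear system over states ≠ 3 gives exactly h = [305/68, 605/136, 275/68, 0] (h[3] = 0 is the target).

h = [4.4853, 4.4485, 4.0441, 0.0000]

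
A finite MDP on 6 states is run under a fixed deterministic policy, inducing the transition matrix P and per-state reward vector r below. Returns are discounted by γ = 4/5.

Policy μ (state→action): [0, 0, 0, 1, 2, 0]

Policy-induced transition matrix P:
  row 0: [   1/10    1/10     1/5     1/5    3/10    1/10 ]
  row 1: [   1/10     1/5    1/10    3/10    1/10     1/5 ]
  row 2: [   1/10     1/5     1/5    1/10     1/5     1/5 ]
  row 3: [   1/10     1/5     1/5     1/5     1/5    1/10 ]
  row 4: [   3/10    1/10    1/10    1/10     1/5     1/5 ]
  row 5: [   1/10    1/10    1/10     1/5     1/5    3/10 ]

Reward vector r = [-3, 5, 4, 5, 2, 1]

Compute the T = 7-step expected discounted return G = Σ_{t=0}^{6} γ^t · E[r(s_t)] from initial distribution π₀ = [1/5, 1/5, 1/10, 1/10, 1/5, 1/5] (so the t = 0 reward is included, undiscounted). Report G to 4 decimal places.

G = 8.9448

t=0: π = [0.2000, 0.2000, 0.1000, 0.1000, 0.2000, 0.2000], E[r] = 1.9000, γ^t·E[r] = 1.900000, running G = 1.900000
t=1: π = [0.1400, 0.1400, 0.1400, 0.1900, 0.2000, 0.1900], E[r] = 2.3800, γ^t·E[r] = 1.904000, running G = 3.804000
t=2: π = [0.1400, 0.1470, 0.1470, 0.1800, 0.2000, 0.1860], E[r] = 2.3890, γ^t·E[r] = 1.528960, running G = 5.332960
t=3: π = [0.1400, 0.1474, 0.1467, 0.1800, 0.1993, 0.1866], E[r] = 2.3890, γ^t·E[r] = 1.223168, running G = 6.556128
t=4: π = [0.1399, 0.1474, 0.1467, 0.1801, 0.1993, 0.1867], E[r] = 2.3900, γ^t·E[r] = 0.978956, running G = 7.535084
t=5: π = [0.1399, 0.1474, 0.1467, 0.1801, 0.1992, 0.1867], E[r] = 2.3901, γ^t·E[r] = 0.783194, running G = 8.318278
t=6: π = [0.1398, 0.1474, 0.1467, 0.1802, 0.1992, 0.1867], E[r] = 2.3901, γ^t·E[r] = 0.626562, running G = 8.944841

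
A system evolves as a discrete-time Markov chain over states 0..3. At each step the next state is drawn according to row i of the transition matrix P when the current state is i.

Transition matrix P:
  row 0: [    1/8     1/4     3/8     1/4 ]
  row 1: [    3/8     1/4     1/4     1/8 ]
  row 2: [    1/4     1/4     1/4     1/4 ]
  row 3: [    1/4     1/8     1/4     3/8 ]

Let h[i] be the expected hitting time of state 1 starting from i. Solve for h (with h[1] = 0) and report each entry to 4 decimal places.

h = [4.6667, 0.0000, 4.6667, 5.3333]

First-step conditioning: h[1] = 0; for i ≠ 1, h[i] = 1 + Σ_k P[i][k]·h[k].
  h[0] = 1 + 1/8·h[0] + 3/8·h[2] + 1/4·h[3]
  h[2] = 1 + 1/4·h[0] + 1/4·h[2] + 1/4·h[3]
  h[3] = 1 + 1/4·h[0] + 1/4·h[2] + 3/8·h[3]
Solving the 3×3 linear system over states ≠ 1 gives exactly h = [14/3, 0, 14/3, 16/3] (h[1] = 0 is the target).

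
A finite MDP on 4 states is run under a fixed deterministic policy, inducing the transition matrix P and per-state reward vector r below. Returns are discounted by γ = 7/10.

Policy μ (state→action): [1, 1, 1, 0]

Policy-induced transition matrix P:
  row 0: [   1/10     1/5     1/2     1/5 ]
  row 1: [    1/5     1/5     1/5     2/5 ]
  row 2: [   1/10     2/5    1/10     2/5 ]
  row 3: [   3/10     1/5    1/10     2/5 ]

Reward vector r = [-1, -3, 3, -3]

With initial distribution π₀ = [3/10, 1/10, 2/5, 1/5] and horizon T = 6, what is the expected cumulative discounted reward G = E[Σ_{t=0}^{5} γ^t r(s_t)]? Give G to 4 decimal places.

t=0: π = [0.3000, 0.1000, 0.4000, 0.2000], E[r] = 0.0000, γ^t·E[r] = 0.000000, running G = 0.000000
t=1: π = [0.1500, 0.2800, 0.2300, 0.3400], E[r] = -1.3200, γ^t·E[r] = -0.924000, running G = -0.924000
t=2: π = [0.1960, 0.2460, 0.1880, 0.3700], E[r] = -1.4800, γ^t·E[r] = -0.725200, running G = -1.649200
t=3: π = [0.1986, 0.2376, 0.2030, 0.3608], E[r] = -1.3848, γ^t·E[r] = -0.474986, running G = -2.124186
t=4: π = [0.1959, 0.2406, 0.2032, 0.3603], E[r] = -1.3890, γ^t·E[r] = -0.333489, running G = -2.457676
t=5: π = [0.1961, 0.2406, 0.2024, 0.3608], E[r] = -1.3932, γ^t·E[r] = -0.234155, running G = -2.691831

G = -2.6918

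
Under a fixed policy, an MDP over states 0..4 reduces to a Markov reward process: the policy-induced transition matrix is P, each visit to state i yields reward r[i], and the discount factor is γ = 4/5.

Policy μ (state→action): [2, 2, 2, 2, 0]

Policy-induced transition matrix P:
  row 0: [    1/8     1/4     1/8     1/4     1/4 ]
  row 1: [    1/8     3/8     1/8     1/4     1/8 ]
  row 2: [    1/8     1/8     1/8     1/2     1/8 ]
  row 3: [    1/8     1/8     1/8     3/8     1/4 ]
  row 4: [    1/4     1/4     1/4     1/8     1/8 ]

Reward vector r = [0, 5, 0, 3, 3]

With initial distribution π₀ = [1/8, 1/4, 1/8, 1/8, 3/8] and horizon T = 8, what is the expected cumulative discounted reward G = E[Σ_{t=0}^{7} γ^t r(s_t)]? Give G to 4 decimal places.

t=0: π = [0.1250, 0.2500, 0.1250, 0.1250, 0.3750], E[r] = 2.7500, γ^t·E[r] = 2.750000, running G = 2.750000
t=1: π = [0.1719, 0.2500, 0.1719, 0.2500, 0.1563], E[r] = 2.4688, γ^t·E[r] = 1.975000, running G = 4.725000
t=2: π = [0.1445, 0.2285, 0.1445, 0.3047, 0.1777], E[r] = 2.5898, γ^t·E[r] = 1.657500, running G = 6.382500
t=3: π = [0.1472, 0.2224, 0.1472, 0.3020, 0.1812], E[r] = 2.5615, γ^t·E[r] = 1.311500, running G = 7.694000
t=4: π = [0.1476, 0.2216, 0.1476, 0.3019, 0.1812], E[r] = 2.5574, γ^t·E[r] = 1.047525, running G = 8.741525
t=5: π = [0.1476, 0.2215, 0.1476, 0.3020, 0.1812], E[r] = 2.5572, γ^t·E[r] = 0.837930, running G = 9.579455
t=6: π = [0.1476, 0.2215, 0.1476, 0.3020, 0.1812], E[r] = 2.5571, γ^t·E[r] = 0.670321, running G = 10.249776
t=7: π = [0.1477, 0.2215, 0.1477, 0.3020, 0.1812], E[r] = 2.5571, γ^t·E[r] = 0.536252, running G = 10.786028

G = 10.7860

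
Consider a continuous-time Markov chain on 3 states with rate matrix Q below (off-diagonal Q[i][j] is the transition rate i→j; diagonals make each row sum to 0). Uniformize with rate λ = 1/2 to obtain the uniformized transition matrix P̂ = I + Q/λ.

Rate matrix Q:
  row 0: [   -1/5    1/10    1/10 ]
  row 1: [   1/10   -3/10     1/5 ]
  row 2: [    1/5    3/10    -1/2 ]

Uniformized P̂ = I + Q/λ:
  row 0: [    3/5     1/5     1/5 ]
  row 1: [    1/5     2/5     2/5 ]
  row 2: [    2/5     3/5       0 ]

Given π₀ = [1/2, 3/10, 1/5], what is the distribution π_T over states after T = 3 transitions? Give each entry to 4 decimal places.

t=0: π = [0.5000, 0.3000, 0.2000]
t=1: π = [0.4400, 0.3400, 0.2200]
t=2: π = [0.4200, 0.3560, 0.2240]
t=3: π = [0.4128, 0.3608, 0.2264]

π = [0.4128, 0.3608, 0.2264]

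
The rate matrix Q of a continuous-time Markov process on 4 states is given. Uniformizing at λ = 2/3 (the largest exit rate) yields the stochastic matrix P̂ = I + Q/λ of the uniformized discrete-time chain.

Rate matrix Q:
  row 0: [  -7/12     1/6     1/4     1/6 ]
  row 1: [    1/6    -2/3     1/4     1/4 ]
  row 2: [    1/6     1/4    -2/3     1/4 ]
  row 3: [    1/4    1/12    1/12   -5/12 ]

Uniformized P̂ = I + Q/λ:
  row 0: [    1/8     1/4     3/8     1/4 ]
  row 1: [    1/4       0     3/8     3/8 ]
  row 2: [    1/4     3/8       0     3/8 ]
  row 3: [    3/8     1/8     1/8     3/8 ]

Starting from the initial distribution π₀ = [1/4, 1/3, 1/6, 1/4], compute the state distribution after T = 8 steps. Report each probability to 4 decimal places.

π = [0.2603, 0.1868, 0.2104, 0.3425]

t=0: π = [0.2500, 0.3333, 0.1667, 0.2500]
t=1: π = [0.2500, 0.1563, 0.2500, 0.3438]
t=2: π = [0.2617, 0.1992, 0.1953, 0.3438]
t=3: π = [0.2603, 0.1816, 0.2158, 0.3423]
t=4: π = [0.2603, 0.1888, 0.2085, 0.3425]
t=5: π = [0.2603, 0.1861, 0.2112, 0.3425]
t=6: π = [0.2603, 0.1871, 0.2102, 0.3425]
t=7: π = [0.2603, 0.1867, 0.2106, 0.3425]
t=8: π = [0.2603, 0.1868, 0.2104, 0.3425]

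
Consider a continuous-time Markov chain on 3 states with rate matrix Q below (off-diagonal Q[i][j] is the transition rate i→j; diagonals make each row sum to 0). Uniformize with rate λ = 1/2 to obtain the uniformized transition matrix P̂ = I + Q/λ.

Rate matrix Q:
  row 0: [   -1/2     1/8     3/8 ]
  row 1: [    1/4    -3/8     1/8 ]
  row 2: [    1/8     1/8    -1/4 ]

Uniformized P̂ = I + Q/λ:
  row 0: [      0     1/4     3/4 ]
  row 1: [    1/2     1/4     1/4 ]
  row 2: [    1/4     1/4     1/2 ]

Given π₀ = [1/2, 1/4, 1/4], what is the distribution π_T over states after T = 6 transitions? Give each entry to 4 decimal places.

t=0: π = [0.5000, 0.2500, 0.2500]
t=1: π = [0.1875, 0.2500, 0.5625]
t=2: π = [0.2656, 0.2500, 0.4844]
t=3: π = [0.2461, 0.2500, 0.5039]
t=4: π = [0.2510, 0.2500, 0.4990]
t=5: π = [0.2498, 0.2500, 0.5002]
t=6: π = [0.2501, 0.2500, 0.4999]

π = [0.2501, 0.2500, 0.4999]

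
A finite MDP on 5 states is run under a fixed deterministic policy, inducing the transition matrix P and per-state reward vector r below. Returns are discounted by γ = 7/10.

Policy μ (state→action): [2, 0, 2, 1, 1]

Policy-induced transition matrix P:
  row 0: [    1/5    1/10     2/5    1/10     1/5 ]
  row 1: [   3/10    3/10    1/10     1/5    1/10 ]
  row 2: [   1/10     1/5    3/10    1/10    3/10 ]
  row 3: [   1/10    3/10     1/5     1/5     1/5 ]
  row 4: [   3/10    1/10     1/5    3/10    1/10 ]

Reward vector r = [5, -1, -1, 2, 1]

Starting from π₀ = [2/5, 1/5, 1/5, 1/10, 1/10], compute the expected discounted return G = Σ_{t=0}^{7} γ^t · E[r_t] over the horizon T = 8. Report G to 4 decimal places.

G = 4.1627

t=0: π = [0.4000, 0.2000, 0.2000, 0.1000, 0.1000], E[r] = 1.9000, γ^t·E[r] = 1.900000, running G = 1.900000
t=1: π = [0.2000, 0.1800, 0.2800, 0.1500, 0.1900], E[r] = 1.0300, γ^t·E[r] = 0.721000, running G = 2.621000
t=2: π = [0.1940, 0.1940, 0.2500, 0.1710, 0.1910], E[r] = 1.0590, γ^t·E[r] = 0.518910, running G = 3.139910
t=3: π = [0.1964, 0.1980, 0.2444, 0.1747, 0.1865], E[r] = 1.0755, γ^t·E[r] = 0.368897, running G = 3.508807
t=4: π = [0.1965, 0.1990, 0.2439, 0.1746, 0.1860], E[r] = 1.0749, γ^t·E[r] = 0.258091, running G = 3.766897
t=5: π = [0.1966, 0.1991, 0.2438, 0.1746, 0.1859], E[r] = 1.0753, γ^t·E[r] = 0.180732, running G = 3.947629
t=6: π = [0.1967, 0.1991, 0.2438, 0.1745, 0.1859], E[r] = 1.0754, γ^t·E[r] = 0.126517, running G = 4.074146
t=7: π = [0.1967, 0.1991, 0.2438, 0.1745, 0.1859], E[r] = 1.0754, γ^t·E[r] = 0.088562, running G = 4.162708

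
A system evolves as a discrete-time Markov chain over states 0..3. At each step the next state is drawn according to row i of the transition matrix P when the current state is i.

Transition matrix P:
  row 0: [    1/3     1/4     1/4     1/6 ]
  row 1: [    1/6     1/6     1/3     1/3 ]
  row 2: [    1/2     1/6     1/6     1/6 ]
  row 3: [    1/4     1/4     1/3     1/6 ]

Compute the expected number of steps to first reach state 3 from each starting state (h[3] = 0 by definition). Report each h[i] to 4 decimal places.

First-step conditioning: h[3] = 0; for i ≠ 3, h[i] = 1 + Σ_k P[i][k]·h[k].
  h[0] = 1 + 1/3·h[0] + 1/4·h[1] + 1/4·h[2]
  h[1] = 1 + 1/6·h[0] + 1/6·h[1] + 1/3·h[2]
  h[2] = 1 + 1/2·h[0] + 1/6·h[1] + 1/6·h[2]
Solving the 3×3 linear system over states ≠ 3 gives exactly h = [510/103, 432/103, 516/103, 0] (h[3] = 0 is the target).

h = [4.9515, 4.1942, 5.0097, 0.0000]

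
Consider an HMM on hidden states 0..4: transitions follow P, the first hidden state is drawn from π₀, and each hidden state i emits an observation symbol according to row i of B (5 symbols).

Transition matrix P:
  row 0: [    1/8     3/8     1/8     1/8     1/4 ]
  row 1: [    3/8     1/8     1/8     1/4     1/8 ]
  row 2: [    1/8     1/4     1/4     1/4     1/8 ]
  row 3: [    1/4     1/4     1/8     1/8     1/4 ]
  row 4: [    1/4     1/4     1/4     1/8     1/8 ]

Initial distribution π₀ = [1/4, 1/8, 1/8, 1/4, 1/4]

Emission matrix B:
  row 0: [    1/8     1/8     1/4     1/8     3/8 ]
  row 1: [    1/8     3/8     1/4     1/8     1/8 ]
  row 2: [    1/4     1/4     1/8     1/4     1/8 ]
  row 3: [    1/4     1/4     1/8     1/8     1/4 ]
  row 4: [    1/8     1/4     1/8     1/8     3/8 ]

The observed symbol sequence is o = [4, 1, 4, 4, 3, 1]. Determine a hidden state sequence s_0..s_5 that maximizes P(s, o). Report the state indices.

t=0: δ = [9.375e-02, 1.562e-02, 1.562e-02, 6.250e-02, 9.375e-02]  (obs o_0=4)
t=1: δ = [2.930e-03, 1.318e-02, 5.859e-03, 2.930e-03, 5.859e-03]  ψ = [4, 0, 4, 0, 0]  (obs o_1=1)
t=2: δ = [1.854e-03, 2.060e-04, 2.060e-04, 8.240e-04, 6.180e-04]  ψ = [1, 1, 1, 1, 1]  (obs o_2=4)
t=3: δ = [8.690e-05, 8.690e-05, 2.897e-05, 5.794e-05, 1.738e-04]  ψ = [0, 0, 0, 0, 0]  (obs o_3=4)
t=4: δ = [5.431e-06, 5.431e-06, 1.086e-05, 2.716e-06, 2.716e-06]  ψ = [4, 4, 4, 1, 0]  (obs o_4=3)
t=5: δ = [2.546e-07, 1.018e-06, 6.789e-07, 6.789e-07, 3.395e-07]  ψ = [1, 2, 2, 2, 0]  (obs o_5=1)
backtrack: best end state = 1; path = [0, 1, 0, 4, 2, 1]

path = [0, 1, 0, 4, 2, 1]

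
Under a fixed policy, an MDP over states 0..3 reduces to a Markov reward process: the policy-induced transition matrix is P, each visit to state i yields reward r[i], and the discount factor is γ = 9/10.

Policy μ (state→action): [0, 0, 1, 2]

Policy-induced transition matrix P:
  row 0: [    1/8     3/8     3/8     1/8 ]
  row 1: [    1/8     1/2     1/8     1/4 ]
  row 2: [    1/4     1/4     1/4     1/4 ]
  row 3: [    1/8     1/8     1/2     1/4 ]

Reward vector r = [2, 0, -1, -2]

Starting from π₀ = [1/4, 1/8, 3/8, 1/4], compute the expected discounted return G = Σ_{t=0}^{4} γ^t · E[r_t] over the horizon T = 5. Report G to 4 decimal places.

G = -1.6798

t=0: π = [0.2500, 0.1250, 0.3750, 0.2500], E[r] = -0.3750, γ^t·E[r] = -0.375000, running G = -0.375000
t=1: π = [0.1719, 0.2813, 0.3281, 0.2188], E[r] = -0.4219, γ^t·E[r] = -0.379688, running G = -0.754688
t=2: π = [0.1660, 0.3145, 0.2910, 0.2285], E[r] = -0.4160, γ^t·E[r] = -0.336973, running G = -1.091660
t=3: π = [0.1614, 0.3208, 0.2886, 0.2292], E[r] = -0.4243, γ^t·E[r] = -0.309327, running G = -1.400987
t=4: π = [0.1611, 0.3217, 0.2874, 0.2298], E[r] = -0.4249, γ^t·E[r] = -0.278774, running G = -1.679761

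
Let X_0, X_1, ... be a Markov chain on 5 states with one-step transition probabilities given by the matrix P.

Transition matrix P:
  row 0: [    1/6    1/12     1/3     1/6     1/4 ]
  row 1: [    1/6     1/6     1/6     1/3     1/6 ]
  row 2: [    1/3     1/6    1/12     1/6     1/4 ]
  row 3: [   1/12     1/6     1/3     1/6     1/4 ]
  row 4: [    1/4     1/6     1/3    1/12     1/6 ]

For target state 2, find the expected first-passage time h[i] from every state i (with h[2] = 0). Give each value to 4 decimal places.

First-step conditioning: h[2] = 0; for i ≠ 2, h[i] = 1 + Σ_k P[i][k]·h[k].
  h[0] = 1 + 1/6·h[0] + 1/12·h[1] + 1/6·h[3] + 1/4·h[4]
  h[1] = 1 + 1/6·h[0] + 1/6·h[1] + 1/3·h[3] + 1/6·h[4]
  h[3] = 1 + 1/12·h[0] + 1/6·h[1] + 1/6·h[3] + 1/4·h[4]
  h[4] = 1 + 1/4·h[0] + 1/6·h[1] + 1/12·h[3] + 1/6·h[4]
Solving the 4×4 linear system over states ≠ 2 gives exactly h = [10206/3187, 12078/3187, 0, 10362/3187, 10338/3187] (h[2] = 0 is the target).

h = [3.2024, 3.7898, 0.0000, 3.2513, 3.2438]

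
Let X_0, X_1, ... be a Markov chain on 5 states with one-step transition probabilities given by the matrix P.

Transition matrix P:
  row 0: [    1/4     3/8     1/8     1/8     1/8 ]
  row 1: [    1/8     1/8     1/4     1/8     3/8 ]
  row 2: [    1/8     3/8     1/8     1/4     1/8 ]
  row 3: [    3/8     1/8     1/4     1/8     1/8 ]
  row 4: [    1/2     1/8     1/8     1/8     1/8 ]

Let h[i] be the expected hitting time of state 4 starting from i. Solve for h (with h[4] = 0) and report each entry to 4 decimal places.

h = [5.1910, 4.1561, 5.2238, 5.4538, 0.0000]

First-step conditioning: h[4] = 0; for i ≠ 4, h[i] = 1 + Σ_k P[i][k]·h[k].
  h[0] = 1 + 1/4·h[0] + 3/8·h[1] + 1/8·h[2] + 1/8·h[3]
  h[1] = 1 + 1/8·h[0] + 1/8·h[1] + 1/4·h[2] + 1/8·h[3]
  h[2] = 1 + 1/8·h[0] + 3/8·h[1] + 1/8·h[2] + 1/4·h[3]
  h[3] = 1 + 3/8·h[0] + 1/8·h[1] + 1/4·h[2] + 1/8·h[3]
Solving the 4×4 linear system over states ≠ 4 gives exactly h = [2528/487, 2024/487, 2544/487, 2656/487, 0] (h[4] = 0 is the target).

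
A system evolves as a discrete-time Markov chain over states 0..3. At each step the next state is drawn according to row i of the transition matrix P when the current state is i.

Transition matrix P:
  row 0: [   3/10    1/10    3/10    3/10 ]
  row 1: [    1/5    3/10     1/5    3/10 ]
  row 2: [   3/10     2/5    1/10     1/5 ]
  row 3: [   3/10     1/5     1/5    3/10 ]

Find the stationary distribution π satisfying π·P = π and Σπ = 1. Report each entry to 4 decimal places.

Balance equations π_j = Σ_i π_i·P[i][j]:
  π_0 = 3/10·π_0 + 1/5·π_1 + 3/10·π_2 + 3/10·π_3
  π_1 = 1/10·π_0 + 3/10·π_1 + 2/5·π_2 + 1/5·π_3
  π_2 = 3/10·π_0 + 1/5·π_1 + 1/10·π_2 + 1/5·π_3
  normalize: π_0 + π_1 + π_2 + π_3 = 1
Solving the linear system gives exactly π = [271/981, 233/981, 203/981, 274/981].

π = [0.2762, 0.2375, 0.2069, 0.2793]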